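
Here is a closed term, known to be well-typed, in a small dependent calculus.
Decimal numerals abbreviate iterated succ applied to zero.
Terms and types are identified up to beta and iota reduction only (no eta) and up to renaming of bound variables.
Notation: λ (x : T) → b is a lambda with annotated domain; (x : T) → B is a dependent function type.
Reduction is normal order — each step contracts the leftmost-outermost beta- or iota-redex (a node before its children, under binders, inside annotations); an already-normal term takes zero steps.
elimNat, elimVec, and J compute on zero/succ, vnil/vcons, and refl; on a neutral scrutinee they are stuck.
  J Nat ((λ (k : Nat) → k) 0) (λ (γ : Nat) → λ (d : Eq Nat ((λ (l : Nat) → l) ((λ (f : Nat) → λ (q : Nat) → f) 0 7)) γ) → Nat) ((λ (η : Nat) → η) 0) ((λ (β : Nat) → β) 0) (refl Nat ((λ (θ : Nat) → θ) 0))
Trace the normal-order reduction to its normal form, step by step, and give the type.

reduction (normal order):
  J Nat ((λ (k : Nat) → k) 0) (λ (γ : Nat) → λ (d : Eq Nat ((λ (l : Nat) → l) ((λ (f : Nat) → λ (q : Nat) → f) 0 7)) γ) → Nat) ((λ (η : Nat) → η) 0) ((λ (β : Nat) → β) 0) (refl Nat ((λ (θ : Nat) → θ) 0))
  ~> (λ (k : Nat) → k) 0
  ~> 0
type:
  Nat


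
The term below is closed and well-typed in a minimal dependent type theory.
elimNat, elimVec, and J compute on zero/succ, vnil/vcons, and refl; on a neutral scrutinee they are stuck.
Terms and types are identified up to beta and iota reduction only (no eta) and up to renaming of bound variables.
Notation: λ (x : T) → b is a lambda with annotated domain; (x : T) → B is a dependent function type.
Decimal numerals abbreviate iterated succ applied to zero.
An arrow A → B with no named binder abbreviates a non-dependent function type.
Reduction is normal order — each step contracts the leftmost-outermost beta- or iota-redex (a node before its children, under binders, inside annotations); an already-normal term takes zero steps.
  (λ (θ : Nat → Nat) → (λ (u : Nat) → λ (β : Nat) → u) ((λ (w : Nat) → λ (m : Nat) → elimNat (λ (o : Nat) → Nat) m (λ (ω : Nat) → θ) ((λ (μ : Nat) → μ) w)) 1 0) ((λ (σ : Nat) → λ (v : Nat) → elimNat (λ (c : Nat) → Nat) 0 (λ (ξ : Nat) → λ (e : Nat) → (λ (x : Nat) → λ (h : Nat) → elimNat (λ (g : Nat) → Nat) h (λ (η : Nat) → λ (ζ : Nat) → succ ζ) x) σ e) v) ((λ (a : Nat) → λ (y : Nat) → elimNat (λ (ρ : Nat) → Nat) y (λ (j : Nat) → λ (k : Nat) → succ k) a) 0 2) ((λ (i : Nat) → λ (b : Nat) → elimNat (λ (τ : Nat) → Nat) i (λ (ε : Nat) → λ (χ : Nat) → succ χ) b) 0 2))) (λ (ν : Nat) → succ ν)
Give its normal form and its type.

normal form:
  1
inferred type:
  Nat
observation: normalization takes exactly 10 steps under the normal-order strategy.


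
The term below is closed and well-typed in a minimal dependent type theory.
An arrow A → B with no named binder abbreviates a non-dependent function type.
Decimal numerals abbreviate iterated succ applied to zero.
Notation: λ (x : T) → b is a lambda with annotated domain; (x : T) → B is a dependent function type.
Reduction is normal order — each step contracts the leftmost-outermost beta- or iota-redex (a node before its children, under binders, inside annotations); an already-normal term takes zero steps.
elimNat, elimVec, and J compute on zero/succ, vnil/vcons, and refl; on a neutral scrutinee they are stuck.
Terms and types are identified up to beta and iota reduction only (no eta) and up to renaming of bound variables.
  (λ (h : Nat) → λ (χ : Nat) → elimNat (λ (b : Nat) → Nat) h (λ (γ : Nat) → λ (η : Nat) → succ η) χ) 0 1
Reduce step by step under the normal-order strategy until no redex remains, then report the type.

normal-order reduction:
  (λ (h : Nat) → λ (χ : Nat) → elimNat (λ (b : Nat) → Nat) h (λ (γ : Nat) → λ (η : Nat) → succ η) χ) 0 1
  ~> (λ (h : Nat) → elimNat (λ (χ : Nat) → Nat) 0 (λ (b : Nat) → λ (γ : Nat) → succ γ) h) 1
  ~> elimNat (λ (h : Nat) → Nat) 0 (λ (χ : Nat) → λ (b : Nat) → succ b) 1
  ~> (λ (h : Nat) → λ (χ : Nat) → succ χ) 0 (elimNat (λ (b : Nat) → Nat) 0 (λ (γ : Nat) → λ (η : Nat) → succ η) 0)
  ~> (λ (h : Nat) → succ h) (elimNat (λ (χ : Nat) → Nat) 0 (λ (b : Nat) → λ (γ : Nat) → succ γ) 0)
  ~> succ (elimNat (λ (h : Nat) → Nat) 0 (λ (χ : Nat) → λ (b : Nat) → succ b) 0)
  ~> 1
inferred type:
  Nat


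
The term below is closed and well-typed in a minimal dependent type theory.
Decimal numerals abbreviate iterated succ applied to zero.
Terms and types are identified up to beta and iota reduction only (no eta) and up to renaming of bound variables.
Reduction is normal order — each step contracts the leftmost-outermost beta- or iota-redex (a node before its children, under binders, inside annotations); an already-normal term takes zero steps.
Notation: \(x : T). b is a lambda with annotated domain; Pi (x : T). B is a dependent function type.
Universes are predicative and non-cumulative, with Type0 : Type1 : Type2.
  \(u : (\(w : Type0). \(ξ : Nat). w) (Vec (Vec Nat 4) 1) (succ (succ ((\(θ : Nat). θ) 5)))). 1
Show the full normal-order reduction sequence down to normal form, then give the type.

normal-order reduction:
  \(u : (\(w : Type0). \(ξ : Nat). w) (Vec (Vec Nat 4) 1) (succ (succ ((\(θ : Nat). θ) 5)))). 1
  ~> \(u : (\(w : Nat). Vec (Vec Nat 4) 1) (succ (succ ((\(ξ : Nat). ξ) 5)))). 1
  ~> \(u : Vec (Vec Nat 4) 1). 1
type:
  Pi (u : Vec (Vec Nat 4) 1). Nat


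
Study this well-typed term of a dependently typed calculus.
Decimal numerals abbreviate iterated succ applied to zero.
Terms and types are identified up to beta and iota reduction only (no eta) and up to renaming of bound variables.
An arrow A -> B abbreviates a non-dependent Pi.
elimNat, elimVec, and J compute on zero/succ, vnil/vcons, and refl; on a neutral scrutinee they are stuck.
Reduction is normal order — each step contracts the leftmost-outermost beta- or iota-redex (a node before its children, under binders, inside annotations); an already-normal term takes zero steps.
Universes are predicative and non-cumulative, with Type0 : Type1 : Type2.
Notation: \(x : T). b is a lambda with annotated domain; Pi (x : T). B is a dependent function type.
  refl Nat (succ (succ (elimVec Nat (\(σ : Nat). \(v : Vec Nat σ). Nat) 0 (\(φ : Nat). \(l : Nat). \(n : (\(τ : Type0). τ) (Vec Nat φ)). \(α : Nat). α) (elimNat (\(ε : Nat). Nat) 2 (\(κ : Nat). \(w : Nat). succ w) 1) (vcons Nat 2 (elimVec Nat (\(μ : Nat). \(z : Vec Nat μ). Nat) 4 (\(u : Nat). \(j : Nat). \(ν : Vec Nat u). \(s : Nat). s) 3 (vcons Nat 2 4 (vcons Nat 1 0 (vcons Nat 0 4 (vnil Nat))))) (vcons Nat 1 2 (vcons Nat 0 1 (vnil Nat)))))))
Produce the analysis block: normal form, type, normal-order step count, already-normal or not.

reduced normal form:
  refl Nat 2
inferred type:
  Eq Nat 2 2
steps to reach normal form (normal order): 16
already normal: no
first redex: an elimVec iota-redex


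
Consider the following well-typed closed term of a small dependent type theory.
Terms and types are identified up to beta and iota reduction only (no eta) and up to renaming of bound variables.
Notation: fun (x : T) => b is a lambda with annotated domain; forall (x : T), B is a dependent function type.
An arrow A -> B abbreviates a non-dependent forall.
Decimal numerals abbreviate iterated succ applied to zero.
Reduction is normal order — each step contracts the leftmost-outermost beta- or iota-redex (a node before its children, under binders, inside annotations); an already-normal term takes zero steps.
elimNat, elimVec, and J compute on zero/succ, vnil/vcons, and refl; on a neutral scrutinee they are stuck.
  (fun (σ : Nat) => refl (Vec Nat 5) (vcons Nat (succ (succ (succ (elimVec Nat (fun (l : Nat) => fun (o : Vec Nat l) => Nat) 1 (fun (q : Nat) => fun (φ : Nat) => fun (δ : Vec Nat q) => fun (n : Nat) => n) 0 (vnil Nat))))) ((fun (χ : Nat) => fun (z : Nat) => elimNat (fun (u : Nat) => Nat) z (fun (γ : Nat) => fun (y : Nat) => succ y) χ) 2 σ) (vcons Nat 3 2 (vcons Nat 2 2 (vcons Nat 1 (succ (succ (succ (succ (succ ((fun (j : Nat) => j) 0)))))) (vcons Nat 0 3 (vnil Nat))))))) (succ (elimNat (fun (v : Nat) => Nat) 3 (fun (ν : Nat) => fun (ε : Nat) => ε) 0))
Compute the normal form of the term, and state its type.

normal form:
  refl (Vec Nat 5) (vcons Nat 4 6 (vcons Nat 3 2 (vcons Nat 2 2 (vcons Nat 1 5 (vcons Nat 0 3 (vnil Nat))))))
the term's type:
  Eq (Vec Nat 5) (vcons Nat 4 6 (vcons Nat 3 2 (vcons Nat 2 2 (vcons Nat 1 5 (vcons Nat 0 3 (vnil Nat)))))) (vcons Nat 4 6 (vcons Nat 3 2 (vcons Nat 2 2 (vcons Nat 1 5 (vcons Nat 0 3 (vnil Nat))))))
observation: the leftmost-outermost redex is a beta-redex, and normalization takes 13 steps.


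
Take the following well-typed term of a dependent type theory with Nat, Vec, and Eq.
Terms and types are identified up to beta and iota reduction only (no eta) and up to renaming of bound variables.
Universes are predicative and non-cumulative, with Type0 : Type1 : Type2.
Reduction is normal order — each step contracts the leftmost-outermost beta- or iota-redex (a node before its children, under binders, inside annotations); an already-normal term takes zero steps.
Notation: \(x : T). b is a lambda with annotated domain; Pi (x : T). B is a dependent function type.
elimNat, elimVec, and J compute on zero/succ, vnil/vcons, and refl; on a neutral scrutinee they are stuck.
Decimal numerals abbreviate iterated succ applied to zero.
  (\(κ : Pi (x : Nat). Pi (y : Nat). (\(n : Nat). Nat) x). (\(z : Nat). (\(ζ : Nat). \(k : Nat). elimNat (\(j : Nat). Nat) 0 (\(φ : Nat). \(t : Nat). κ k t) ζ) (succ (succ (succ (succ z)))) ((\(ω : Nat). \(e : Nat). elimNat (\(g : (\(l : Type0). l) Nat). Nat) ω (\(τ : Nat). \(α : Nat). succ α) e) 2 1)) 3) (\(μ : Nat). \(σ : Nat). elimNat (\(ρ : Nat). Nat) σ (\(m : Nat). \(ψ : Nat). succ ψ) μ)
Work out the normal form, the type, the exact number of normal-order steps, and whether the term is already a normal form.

normal form:
  21
the term's type:
  Nat
normal-order step count: 152
term was already normal: no
first contracted redex: a beta-redex


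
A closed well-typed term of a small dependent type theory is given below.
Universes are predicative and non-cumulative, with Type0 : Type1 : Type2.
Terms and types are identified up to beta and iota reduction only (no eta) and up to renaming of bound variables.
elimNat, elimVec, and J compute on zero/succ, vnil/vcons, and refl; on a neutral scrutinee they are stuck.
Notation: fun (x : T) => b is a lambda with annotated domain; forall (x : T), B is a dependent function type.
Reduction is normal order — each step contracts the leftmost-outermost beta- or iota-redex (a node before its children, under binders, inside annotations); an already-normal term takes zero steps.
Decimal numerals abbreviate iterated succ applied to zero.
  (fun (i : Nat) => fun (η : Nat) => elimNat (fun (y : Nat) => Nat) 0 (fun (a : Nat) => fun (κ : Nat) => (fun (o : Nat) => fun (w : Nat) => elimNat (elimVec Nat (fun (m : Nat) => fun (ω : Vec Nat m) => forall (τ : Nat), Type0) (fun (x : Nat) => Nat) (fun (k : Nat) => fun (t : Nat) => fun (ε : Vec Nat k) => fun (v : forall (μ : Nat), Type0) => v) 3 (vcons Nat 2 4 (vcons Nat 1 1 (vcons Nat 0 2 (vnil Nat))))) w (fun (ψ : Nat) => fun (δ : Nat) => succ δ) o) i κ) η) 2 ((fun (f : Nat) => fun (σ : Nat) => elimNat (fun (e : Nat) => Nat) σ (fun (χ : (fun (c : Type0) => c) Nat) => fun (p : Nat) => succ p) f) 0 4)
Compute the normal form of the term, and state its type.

reduced normal form:
  8
inferred type:
  Nat


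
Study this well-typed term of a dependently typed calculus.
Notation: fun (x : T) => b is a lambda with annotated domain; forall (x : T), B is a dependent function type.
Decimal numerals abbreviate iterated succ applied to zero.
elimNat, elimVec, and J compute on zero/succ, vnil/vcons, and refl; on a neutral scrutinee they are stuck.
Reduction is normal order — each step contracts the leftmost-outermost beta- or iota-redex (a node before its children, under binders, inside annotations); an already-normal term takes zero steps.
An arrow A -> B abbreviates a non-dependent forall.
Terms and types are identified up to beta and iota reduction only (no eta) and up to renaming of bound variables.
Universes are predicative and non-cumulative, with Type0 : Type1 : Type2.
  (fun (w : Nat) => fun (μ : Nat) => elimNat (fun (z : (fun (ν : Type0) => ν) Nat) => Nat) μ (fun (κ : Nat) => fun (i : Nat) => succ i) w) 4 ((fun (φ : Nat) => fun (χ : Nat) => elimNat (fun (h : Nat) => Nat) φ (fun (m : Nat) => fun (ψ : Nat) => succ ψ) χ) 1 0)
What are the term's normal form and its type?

normal form:
  5
inferred type:
  Nat


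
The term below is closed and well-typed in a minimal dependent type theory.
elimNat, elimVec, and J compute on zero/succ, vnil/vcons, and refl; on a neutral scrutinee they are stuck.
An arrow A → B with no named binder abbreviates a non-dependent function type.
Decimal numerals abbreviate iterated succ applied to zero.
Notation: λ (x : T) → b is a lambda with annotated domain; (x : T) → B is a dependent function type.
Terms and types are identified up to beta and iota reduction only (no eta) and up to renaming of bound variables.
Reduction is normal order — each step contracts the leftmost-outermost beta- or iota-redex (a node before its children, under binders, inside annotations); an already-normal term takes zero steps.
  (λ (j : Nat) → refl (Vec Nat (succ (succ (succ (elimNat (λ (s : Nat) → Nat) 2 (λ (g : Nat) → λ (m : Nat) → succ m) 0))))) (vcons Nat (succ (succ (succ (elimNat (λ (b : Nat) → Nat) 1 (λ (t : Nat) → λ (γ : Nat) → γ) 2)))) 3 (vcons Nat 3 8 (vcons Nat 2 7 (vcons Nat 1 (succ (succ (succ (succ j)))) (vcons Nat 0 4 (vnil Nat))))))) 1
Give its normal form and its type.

normal form:
  refl (Vec Nat 5) (vcons Nat 4 3 (vcons Nat 3 8 (vcons Nat 2 7 (vcons Nat 1 5 (vcons Nat 0 4 (vnil Nat))))))
inferred type:
  Eq (Vec Nat 5) (vcons Nat 4 3 (vcons Nat 3 8 (vcons Nat 2 7 (vcons Nat 1 5 (vcons Nat 0 4 (vnil Nat)))))) (vcons Nat 4 3 (vcons Nat 3 8 (vcons Nat 2 7 (vcons Nat 1 5 (vcons Nat 0 4 (vnil Nat))))))
observation: normalization takes exactly 9 steps under the normal-order strategy.


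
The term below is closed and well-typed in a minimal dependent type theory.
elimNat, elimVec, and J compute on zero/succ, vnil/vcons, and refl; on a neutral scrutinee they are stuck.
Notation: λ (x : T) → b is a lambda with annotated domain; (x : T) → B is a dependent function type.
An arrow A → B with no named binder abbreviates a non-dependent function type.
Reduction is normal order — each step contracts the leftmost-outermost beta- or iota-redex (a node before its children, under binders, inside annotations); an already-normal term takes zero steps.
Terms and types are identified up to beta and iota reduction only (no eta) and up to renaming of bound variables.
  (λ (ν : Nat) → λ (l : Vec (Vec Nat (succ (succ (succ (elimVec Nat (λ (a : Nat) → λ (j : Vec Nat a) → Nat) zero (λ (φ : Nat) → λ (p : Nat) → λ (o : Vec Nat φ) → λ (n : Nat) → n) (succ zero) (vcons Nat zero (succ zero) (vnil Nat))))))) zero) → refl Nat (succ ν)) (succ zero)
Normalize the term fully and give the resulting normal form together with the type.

normal form:
  λ (ν : Vec (Vec Nat (succ (succ (succ zero)))) zero) → refl Nat (succ (succ zero))
type:
  Vec (Vec Nat (succ (succ (succ zero)))) zero → Eq Nat (succ (succ zero)) (succ (succ zero))


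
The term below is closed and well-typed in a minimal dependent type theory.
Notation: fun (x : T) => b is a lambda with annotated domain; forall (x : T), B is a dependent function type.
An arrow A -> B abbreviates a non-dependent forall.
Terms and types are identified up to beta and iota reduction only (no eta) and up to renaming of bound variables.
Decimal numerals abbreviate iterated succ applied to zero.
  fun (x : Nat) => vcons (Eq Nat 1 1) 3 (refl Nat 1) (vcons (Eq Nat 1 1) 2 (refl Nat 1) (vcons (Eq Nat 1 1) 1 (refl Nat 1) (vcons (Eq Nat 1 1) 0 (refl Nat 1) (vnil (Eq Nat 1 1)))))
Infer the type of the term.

type:
  Nat -> Vec (Eq Nat 1 1) 4


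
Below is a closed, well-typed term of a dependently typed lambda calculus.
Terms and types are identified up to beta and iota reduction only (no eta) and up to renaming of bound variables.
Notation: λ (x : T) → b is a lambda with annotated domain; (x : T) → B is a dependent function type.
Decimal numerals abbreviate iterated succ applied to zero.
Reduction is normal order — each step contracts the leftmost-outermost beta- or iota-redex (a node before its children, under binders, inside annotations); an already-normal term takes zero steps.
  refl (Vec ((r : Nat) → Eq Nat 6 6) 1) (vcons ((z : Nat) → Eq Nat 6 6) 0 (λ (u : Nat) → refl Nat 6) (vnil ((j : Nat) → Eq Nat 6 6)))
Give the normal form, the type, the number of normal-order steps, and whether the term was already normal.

reduced normal form:
  refl (Vec ((r : Nat) → Eq Nat 6 6) 1) (vcons ((z : Nat) → Eq Nat 6 6) 0 (λ (u : Nat) → refl Nat 6) (vnil ((j : Nat) → Eq Nat 6 6)))
the term's type:
  Eq (Vec ((r : Nat) → Eq Nat 6 6) 1) (vcons ((z : Nat) → Eq Nat 6 6) 0 (λ (u : Nat) → refl Nat 6) (vnil ((j : Nat) → Eq Nat 6 6))) (vcons ((d : Nat) → Eq Nat 6 6) 0 (λ (g : Nat) → refl Nat 6) (vnil ((ρ : Nat) → Eq Nat 6 6)))
reduction steps (normal order): 0
started in normal form: yes


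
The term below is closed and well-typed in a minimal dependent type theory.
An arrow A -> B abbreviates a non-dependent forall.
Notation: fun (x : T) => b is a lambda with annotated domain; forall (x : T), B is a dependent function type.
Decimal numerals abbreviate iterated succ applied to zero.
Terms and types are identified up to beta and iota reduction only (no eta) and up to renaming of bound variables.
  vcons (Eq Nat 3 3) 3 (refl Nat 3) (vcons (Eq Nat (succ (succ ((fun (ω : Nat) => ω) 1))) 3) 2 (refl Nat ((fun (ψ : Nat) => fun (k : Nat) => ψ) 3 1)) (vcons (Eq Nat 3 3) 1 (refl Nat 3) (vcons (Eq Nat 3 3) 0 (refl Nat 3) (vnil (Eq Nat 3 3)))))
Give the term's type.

type:
  Vec (Eq Nat 3 3) 4


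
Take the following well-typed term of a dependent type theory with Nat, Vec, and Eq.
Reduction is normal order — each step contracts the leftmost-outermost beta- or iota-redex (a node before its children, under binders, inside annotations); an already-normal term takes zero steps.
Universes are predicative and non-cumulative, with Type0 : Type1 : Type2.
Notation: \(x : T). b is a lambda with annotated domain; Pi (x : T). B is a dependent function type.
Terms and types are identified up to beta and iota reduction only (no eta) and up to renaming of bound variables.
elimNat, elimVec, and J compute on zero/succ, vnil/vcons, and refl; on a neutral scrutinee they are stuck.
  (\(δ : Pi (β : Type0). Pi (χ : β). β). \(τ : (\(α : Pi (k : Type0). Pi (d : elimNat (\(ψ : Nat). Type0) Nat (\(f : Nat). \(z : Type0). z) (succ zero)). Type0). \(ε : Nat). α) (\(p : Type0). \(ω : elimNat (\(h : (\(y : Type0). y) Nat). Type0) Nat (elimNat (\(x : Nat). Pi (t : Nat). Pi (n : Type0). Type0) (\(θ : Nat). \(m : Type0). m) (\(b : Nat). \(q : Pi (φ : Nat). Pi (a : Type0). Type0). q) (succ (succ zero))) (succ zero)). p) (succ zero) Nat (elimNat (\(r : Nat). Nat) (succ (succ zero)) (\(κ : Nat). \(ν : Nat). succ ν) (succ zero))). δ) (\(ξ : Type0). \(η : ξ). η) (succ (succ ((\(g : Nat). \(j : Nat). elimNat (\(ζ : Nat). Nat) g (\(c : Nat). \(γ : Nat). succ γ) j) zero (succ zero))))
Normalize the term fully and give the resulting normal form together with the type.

normal form:
  \(δ : Type0). \(β : δ). β
the term's type:
  Pi (δ : Type0). Pi (β : δ). δ
observation: 2 normal-order steps separate the term from its normal form.


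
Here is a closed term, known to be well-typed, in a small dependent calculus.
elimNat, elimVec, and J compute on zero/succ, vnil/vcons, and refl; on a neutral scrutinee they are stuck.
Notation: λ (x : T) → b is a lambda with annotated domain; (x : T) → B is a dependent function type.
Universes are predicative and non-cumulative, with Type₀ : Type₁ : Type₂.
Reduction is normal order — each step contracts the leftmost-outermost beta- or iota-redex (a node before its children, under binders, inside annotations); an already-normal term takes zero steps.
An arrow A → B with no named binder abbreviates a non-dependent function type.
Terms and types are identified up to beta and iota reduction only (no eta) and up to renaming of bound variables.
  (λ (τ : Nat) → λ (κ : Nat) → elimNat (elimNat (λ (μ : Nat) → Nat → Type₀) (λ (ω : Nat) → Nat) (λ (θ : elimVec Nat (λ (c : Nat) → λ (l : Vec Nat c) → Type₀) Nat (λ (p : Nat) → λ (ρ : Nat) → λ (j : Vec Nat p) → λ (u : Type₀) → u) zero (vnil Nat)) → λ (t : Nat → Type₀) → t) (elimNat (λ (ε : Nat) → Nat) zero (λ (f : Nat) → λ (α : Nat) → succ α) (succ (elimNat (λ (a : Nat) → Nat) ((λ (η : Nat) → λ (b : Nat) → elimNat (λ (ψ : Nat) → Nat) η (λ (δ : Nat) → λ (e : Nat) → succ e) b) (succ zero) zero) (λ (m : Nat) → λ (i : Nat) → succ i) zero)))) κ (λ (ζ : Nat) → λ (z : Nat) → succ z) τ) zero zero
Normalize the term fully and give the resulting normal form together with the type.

reduced normal form:
  zero
inferred type:
  Nat
observation: reduction starts at a beta-redex, and 3 normal-order steps reach the normal form.


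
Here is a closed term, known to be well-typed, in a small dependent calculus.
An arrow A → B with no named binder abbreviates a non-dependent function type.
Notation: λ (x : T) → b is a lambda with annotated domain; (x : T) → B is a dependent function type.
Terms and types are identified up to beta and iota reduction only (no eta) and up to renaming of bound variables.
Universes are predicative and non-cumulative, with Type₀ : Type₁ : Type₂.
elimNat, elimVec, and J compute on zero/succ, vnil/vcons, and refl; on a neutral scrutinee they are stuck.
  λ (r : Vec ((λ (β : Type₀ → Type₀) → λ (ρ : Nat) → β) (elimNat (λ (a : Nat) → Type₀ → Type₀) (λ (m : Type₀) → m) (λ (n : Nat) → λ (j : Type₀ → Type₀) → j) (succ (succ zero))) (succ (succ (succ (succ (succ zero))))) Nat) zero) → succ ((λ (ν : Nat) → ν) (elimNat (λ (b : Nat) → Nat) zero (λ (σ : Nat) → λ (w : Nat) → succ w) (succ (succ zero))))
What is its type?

type:
  Vec Nat zero → Nat


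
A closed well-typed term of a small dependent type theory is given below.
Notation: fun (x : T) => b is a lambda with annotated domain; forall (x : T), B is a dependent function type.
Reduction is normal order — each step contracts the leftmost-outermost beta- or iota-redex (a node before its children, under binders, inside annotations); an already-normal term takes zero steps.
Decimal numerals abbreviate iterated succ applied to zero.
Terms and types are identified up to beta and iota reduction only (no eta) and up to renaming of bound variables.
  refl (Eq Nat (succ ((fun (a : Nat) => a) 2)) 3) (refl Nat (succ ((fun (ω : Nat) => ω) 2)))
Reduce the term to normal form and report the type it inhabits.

resulting normal form:
  refl (Eq Nat 3 3) (refl Nat 3)
the term's type:
  Eq (Eq Nat 3 3) (refl Nat 3) (refl Nat 3)


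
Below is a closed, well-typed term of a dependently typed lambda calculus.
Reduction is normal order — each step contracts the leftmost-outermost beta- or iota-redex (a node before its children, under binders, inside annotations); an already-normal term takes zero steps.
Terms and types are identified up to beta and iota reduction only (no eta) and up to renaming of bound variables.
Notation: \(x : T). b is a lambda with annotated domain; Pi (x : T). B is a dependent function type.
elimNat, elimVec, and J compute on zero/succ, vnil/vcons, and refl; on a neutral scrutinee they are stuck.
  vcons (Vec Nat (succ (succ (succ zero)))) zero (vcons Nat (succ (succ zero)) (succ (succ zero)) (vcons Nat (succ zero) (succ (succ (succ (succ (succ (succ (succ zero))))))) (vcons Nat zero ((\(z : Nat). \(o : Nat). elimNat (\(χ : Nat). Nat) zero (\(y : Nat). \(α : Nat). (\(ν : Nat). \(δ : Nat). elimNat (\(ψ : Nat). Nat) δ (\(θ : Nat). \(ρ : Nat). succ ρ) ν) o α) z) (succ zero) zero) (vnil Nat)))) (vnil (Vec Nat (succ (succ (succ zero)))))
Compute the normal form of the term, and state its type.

reduced normal form:
  vcons (Vec Nat (succ (succ (succ zero)))) zero (vcons Nat (succ (succ zero)) (succ (succ zero)) (vcons Nat (succ zero) (succ (succ (succ (succ (succ (succ (succ zero))))))) (vcons Nat zero zero (vnil Nat)))) (vnil (Vec Nat (succ (succ (succ zero)))))
the term's type:
  Vec (Vec Nat (succ (succ (succ zero)))) (succ zero)
observation: contracting a beta-redex first, the term normalizes in 9 steps.


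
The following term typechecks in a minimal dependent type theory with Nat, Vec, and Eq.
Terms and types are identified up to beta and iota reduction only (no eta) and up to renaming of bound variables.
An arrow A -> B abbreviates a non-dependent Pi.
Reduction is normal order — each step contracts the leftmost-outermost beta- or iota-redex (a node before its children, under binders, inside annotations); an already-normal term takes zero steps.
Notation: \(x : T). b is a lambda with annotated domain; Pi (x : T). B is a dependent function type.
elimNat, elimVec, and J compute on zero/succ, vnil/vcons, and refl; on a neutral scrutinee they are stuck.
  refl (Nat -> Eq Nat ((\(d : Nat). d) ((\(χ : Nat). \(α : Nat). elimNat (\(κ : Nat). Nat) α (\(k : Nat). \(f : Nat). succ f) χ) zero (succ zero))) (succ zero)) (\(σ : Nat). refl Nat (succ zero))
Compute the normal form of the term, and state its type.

resulting normal form:
  refl (Nat -> Eq Nat (succ zero) (succ zero)) (\(d : Nat). refl Nat (succ zero))
type:
  Eq (Nat -> Eq Nat (succ zero) (succ zero)) (\(d : Nat). refl Nat (succ zero)) (\(χ : Nat). refl Nat (succ zero))


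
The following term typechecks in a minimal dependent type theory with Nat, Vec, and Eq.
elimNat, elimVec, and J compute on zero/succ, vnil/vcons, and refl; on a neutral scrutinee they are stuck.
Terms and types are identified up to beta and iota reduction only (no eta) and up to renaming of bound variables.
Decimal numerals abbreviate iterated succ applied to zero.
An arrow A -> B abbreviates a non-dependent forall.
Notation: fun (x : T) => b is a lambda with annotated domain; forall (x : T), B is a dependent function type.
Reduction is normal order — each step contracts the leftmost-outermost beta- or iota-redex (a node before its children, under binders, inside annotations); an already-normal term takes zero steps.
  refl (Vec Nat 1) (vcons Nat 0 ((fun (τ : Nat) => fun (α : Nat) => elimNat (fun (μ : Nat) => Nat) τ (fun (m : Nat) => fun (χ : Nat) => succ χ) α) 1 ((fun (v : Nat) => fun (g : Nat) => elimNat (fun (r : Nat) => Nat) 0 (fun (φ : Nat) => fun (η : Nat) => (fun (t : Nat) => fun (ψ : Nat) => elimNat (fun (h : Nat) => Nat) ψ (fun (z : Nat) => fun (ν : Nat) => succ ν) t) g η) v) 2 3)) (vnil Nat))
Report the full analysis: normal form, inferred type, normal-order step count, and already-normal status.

resulting normal form:
  refl (Vec Nat 1) (vcons Nat 0 7 (vnil Nat))
type:
  Eq (Vec Nat 1) (vcons Nat 0 7 (vnil Nat)) (vcons Nat 0 7 (vnil Nat))
reduction steps (normal order): 54
started in normal form: no
first redex: a beta-redex


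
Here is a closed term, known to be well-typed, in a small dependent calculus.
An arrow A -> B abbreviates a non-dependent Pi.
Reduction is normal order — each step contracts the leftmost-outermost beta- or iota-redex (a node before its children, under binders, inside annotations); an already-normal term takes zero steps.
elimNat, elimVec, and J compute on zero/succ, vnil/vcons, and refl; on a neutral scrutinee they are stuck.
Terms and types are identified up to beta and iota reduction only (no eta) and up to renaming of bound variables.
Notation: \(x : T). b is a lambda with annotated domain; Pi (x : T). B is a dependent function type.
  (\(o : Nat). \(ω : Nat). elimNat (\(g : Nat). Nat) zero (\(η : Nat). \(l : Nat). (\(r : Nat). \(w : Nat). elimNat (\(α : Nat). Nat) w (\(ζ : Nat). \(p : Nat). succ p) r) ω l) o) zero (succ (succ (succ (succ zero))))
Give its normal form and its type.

normal form:
  zero
the term's type:
  Nat


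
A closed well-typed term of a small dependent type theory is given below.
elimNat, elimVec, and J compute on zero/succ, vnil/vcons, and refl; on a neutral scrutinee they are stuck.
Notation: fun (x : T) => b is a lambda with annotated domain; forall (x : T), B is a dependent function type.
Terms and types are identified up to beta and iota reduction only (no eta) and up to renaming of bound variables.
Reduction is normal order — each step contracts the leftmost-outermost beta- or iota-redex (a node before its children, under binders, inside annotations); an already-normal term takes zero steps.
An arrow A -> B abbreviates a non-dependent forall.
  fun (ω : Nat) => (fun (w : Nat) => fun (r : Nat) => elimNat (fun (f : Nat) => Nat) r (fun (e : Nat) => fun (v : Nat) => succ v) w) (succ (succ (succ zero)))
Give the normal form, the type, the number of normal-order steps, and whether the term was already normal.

resulting normal form:
  fun (ω : Nat) => fun (w : Nat) => succ (succ (succ w))
inferred type:
  Nat -> Nat -> Nat
reduction steps (normal order): 11
started in normal form: no
first contracted redex: a beta-redex


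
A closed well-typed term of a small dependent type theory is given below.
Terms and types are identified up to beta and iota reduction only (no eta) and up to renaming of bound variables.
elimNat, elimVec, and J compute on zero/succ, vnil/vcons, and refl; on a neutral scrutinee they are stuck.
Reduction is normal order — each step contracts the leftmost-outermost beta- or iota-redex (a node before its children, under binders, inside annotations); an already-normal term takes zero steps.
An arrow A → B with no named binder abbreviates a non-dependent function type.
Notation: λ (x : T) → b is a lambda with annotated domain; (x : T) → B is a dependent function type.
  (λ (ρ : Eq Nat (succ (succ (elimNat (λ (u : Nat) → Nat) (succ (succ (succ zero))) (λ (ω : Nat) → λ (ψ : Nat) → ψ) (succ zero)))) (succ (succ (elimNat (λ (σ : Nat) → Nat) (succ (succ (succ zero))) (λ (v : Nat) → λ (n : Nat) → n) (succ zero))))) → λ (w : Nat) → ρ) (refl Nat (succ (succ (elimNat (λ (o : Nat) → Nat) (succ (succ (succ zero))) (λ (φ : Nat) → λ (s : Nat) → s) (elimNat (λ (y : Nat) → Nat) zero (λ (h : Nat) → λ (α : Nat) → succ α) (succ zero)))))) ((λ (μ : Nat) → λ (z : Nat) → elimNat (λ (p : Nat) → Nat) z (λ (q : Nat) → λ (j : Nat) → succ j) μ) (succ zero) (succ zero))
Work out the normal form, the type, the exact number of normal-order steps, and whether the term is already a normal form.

reduced normal form:
  refl Nat (succ (succ (succ (succ (succ zero)))))
inferred type:
  Eq Nat (succ (succ (succ (succ (succ zero))))) (succ (succ (succ (succ (succ zero)))))
steps to reach normal form (normal order): 10
term was already normal: no
first redex: a beta-redex


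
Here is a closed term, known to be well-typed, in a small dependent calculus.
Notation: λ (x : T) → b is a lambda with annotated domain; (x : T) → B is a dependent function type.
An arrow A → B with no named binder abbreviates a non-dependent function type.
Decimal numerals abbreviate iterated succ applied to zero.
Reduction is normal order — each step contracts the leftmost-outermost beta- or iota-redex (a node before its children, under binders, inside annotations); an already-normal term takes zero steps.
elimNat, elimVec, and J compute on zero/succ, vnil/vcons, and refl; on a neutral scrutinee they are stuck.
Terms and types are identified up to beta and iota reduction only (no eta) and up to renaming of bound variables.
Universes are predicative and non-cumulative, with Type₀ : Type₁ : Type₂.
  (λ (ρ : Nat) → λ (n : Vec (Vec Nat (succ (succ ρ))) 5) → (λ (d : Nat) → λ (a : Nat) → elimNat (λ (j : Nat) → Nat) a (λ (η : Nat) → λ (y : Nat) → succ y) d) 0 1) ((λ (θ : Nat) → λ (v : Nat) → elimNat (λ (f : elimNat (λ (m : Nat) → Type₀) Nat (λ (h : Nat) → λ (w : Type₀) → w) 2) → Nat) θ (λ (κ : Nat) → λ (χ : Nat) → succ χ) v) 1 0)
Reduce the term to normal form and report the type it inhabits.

normal form:
  λ (ρ : Vec (Vec Nat 3) 5) → 1
type:
  Vec (Vec Nat 3) 5 → Nat


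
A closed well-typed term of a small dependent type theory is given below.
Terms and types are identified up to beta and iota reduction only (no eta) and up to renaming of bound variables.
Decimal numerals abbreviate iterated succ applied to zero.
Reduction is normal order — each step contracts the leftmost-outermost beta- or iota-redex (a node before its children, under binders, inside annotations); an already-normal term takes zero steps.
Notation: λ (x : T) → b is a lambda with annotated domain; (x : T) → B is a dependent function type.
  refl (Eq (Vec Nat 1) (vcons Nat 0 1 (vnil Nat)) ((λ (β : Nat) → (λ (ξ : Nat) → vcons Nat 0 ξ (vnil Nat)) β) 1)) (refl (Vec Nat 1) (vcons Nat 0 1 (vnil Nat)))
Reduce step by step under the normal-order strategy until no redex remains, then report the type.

normal-order reduction sequence:
  refl (Eq (Vec Nat 1) (vcons Nat 0 1 (vnil Nat)) ((λ (β : Nat) → (λ (ξ : Nat) → vcons Nat 0 ξ (vnil Nat)) β) 1)) (refl (Vec Nat 1) (vcons Nat 0 1 (vnil Nat)))
  ~> refl (Eq (Vec Nat 1) (vcons Nat 0 1 (vnil Nat)) ((λ (β : Nat) → vcons Nat 0 β (vnil Nat)) 1)) (refl (Vec Nat 1) (vcons Nat 0 1 (vnil Nat)))
  ~> refl (Eq (Vec Nat 1) (vcons Nat 0 1 (vnil Nat)) (vcons Nat 0 1 (vnil Nat))) (refl (Vec Nat 1) (vcons Nat 0 1 (vnil Nat)))
the term's type:
  Eq (Eq (Vec Nat 1) (vcons Nat 0 1 (vnil Nat)) (vcons Nat 0 1 (vnil Nat))) (refl (Vec Nat 1) (vcons Nat 0 1 (vnil Nat))) (refl (Vec Nat 1) (vcons Nat 0 1 (vnil Nat)))


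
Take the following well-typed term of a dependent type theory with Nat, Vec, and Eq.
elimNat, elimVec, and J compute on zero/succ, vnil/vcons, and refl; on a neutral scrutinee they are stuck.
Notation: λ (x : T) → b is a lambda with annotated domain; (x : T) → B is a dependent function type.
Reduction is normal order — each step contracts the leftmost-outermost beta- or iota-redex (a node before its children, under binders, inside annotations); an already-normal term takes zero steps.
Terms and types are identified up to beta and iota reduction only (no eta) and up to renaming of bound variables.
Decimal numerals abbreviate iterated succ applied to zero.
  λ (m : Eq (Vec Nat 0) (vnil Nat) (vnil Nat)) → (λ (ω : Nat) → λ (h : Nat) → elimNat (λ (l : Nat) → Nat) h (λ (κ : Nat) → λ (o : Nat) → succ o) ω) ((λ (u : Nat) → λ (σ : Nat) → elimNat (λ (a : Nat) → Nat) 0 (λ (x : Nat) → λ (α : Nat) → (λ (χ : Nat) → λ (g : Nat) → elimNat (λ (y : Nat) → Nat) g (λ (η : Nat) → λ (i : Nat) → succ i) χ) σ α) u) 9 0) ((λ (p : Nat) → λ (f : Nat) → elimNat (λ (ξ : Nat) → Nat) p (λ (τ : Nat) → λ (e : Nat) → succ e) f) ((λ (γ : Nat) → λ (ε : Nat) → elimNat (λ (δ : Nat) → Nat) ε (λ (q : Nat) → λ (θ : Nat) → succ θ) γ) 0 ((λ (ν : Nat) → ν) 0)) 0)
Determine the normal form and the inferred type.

resulting normal form:
  λ (m : Eq (Vec Nat 0) (vnil Nat) (vnil Nat)) → 0
the term's type:
  (m : Eq (Vec Nat 0) (vnil Nat) (vnil Nat)) → Nat
observation: the term reaches its normal form after 67 normal-order steps.


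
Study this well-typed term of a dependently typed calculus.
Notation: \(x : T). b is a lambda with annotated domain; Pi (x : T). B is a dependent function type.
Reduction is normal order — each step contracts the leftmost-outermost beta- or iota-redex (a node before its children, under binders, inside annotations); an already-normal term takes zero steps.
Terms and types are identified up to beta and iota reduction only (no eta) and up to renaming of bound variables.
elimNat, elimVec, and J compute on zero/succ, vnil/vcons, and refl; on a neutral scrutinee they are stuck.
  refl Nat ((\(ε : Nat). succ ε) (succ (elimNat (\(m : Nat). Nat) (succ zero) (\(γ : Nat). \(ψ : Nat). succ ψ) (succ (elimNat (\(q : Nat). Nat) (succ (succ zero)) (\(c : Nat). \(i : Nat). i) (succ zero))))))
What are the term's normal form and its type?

resulting normal form:
  refl Nat (succ (succ (succ (succ (succ (succ zero))))))
inferred type:
  Eq Nat (succ (succ (succ (succ (succ (succ zero)))))) (succ (succ (succ (succ (succ (succ zero))))))


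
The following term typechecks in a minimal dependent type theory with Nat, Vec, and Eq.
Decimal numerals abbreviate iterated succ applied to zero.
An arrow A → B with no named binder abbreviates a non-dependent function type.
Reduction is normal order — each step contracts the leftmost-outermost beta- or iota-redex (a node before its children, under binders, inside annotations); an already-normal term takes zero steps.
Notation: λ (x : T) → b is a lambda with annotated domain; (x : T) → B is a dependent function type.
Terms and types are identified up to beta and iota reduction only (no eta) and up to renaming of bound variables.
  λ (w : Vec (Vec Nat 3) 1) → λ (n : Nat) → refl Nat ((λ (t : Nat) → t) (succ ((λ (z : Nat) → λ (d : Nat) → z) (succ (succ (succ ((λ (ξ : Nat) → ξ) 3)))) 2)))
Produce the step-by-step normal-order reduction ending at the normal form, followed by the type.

normal-order reduction:
  λ (w : Vec (Vec Nat 3) 1) → λ (n : Nat) → refl Nat ((λ (t : Nat) → t) (succ ((λ (z : Nat) → λ (d : Nat) → z) (succ (succ (succ ((λ (ξ : Nat) → ξ) 3)))) 2)))
  ~> λ (w : Vec (Vec Nat 3) 1) → λ (n : Nat) → refl Nat (succ ((λ (t : Nat) → λ (z : Nat) → t) (succ (succ (succ ((λ (d : Nat) → d) 3)))) 2))
  ~> λ (w : Vec (Vec Nat 3) 1) → λ (n : Nat) → refl Nat (succ ((λ (t : Nat) → succ (succ (succ ((λ (z : Nat) → z) 3)))) 2))
  ~> λ (w : Vec (Vec Nat 3) 1) → λ (n : Nat) → refl Nat (succ (succ (succ (succ ((λ (t : Nat) → t) 3)))))
  ~> λ (w : Vec (Vec Nat 3) 1) → λ (n : Nat) → refl Nat 7
the term's type:
  Vec (Vec Nat 3) 1 → Nat → Eq Nat 7 7


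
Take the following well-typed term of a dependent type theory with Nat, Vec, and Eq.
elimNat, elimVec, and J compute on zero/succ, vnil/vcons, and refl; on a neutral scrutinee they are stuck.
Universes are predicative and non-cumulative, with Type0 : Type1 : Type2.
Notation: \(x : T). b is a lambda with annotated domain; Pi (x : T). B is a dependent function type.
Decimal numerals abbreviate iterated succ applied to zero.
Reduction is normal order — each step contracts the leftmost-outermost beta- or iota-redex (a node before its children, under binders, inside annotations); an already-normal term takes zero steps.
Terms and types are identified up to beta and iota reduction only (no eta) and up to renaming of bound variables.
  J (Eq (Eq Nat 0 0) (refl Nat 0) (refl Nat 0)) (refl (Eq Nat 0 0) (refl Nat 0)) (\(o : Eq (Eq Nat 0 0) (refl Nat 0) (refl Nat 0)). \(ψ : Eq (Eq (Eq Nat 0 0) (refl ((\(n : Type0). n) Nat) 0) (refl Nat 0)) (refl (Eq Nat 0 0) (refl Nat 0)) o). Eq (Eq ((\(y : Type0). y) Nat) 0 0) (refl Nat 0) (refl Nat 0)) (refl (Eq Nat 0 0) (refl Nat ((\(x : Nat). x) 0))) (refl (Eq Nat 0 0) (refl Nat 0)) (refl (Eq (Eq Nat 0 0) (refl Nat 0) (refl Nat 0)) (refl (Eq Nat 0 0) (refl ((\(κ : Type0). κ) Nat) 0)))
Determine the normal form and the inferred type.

normal form:
  refl (Eq Nat 0 0) (refl Nat 0)
inferred type:
  Eq (Eq Nat 0 0) (refl Nat 0) (refl Nat 0)
observation: the leftmost-outermost redex is a J iota-redex, and normalization takes 2 steps.


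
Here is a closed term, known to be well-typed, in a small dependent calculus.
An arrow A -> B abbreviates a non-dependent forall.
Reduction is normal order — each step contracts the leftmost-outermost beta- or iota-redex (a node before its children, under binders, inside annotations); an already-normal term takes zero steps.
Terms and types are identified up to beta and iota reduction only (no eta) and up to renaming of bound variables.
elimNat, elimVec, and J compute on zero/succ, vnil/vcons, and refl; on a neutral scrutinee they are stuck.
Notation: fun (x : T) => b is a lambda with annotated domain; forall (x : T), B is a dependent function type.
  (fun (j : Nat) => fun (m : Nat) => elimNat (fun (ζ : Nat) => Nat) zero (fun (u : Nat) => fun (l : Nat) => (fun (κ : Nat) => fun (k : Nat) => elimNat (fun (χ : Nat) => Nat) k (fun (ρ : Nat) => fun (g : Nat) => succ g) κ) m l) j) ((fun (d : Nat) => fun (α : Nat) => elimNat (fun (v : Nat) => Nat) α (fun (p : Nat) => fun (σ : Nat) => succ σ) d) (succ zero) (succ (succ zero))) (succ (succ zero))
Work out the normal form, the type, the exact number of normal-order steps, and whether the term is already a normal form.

resulting normal form:
  succ (succ (succ (succ (succ (succ zero)))))
type:
  Nat
steps to reach normal form (normal order): 27
started in normal form: no
first redex: a beta-redex
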